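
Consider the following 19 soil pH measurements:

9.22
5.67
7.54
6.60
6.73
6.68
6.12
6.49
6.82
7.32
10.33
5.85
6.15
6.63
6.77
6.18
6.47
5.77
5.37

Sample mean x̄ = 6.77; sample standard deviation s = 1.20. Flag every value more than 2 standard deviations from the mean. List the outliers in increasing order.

9.22, 10.33

Cutoffs at x̄ ± 2s: 6.77 ± 2·1.20 = [4.37, 9.17].
9.22: z = 2.04, |z| > 2 → outlier.
10.33: z = 2.97, |z| > 2 → outlier.
Every other value lies within [4.37, 9.17].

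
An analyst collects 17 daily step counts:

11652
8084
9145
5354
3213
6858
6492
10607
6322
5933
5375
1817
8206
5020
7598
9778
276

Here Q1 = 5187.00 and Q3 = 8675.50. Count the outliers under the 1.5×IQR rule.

IQR = 3488.50; fences at 5187.00 − 5232.75 = -45.75 and 8675.50 + 5232.75 = 13908.25.
Every value lies within the cutoffs.

0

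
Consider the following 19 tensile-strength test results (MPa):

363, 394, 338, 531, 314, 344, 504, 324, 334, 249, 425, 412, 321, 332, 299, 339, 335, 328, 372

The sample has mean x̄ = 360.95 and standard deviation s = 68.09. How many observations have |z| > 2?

Cutoffs: x̄ ± 2s = [224.77, 497.13].
Outside the cutoffs: 504, 531.

2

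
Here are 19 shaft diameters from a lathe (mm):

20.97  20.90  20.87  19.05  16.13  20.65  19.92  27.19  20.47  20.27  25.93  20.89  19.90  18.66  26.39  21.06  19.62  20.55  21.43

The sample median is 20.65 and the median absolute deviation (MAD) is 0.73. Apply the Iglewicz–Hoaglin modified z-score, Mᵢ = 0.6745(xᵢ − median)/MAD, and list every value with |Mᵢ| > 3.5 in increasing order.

|Mᵢ| > 3.5 ⇔ |xᵢ − 20.65| > 3.5·0.73/0.6745 = 3.79.
So outliers lie outside [16.86, 24.44].
16.13: M = -4.18 → outlier.
25.93: M = 4.88 → outlier.
26.39: M = 5.30 → outlier.
27.19: M = 6.04 → outlier.

16.13, 25.93, 26.39, 27.19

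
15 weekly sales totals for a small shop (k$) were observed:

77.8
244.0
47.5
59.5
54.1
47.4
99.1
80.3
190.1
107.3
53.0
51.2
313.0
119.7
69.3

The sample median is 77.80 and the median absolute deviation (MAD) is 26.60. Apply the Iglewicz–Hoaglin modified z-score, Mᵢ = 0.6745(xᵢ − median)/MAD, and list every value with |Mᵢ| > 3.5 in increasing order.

|Mᵢ| > 3.5 ⇔ |xᵢ − 77.80| > 3.5·26.60/0.6745 = 138.03.
So outliers lie outside [-60.23, 215.83].
244.0: M = 4.21 → outlier.
313.0: M = 5.96 → outlier.

244.0, 313.0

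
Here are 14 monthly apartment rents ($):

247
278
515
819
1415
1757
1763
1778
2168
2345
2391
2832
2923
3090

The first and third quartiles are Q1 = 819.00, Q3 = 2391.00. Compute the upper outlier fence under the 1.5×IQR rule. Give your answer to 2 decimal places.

4749.00

IQR = Q3 − Q1 = 2391.00 − 819.00 = 1572.00.
Lower fence = Q1 − 1.5·IQR = 819.00 − 2358.00 = -1539.00.
Upper fence = Q3 + 1.5·IQR = 2391.00 + 2358.00 = 4749.00.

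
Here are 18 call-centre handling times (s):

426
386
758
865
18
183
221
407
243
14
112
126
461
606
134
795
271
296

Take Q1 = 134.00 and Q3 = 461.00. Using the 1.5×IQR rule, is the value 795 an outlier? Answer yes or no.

no

IQR = Q3 − Q1 = 461.00 − 134.00 = 327.00.
Lower fence = Q1 − 1.5·IQR = 134.00 − 490.50 = -356.50.
Upper fence = Q3 + 1.5·IQR = 461.00 + 490.50 = 951.50.
795 lies within [-356.50, 951.50].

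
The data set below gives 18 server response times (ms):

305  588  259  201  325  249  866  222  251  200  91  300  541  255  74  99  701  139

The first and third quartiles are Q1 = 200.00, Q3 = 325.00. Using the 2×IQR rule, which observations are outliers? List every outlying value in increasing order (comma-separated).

588, 701, 866

IQR = Q3 − Q1 = 325.00 − 200.00 = 125.00.
Lower fence = Q1 − 2·IQR = 200.00 − 250.00 = -50.00.
Upper fence = Q3 + 2·IQR = 325.00 + 250.00 = 575.00.
588 > 575.00 → outlier.
701 > 575.00 → outlier.
866 > 575.00 → outlier.
All remaining values lie within [-50.00, 575.00].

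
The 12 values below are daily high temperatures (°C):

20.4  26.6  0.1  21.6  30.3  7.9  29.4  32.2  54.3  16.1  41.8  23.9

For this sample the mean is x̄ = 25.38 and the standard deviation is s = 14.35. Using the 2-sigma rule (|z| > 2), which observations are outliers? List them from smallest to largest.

Cutoffs at x̄ ± 2s: 25.38 ± 2·14.35 = [-3.32, 54.08].
54.3: z = 2.02, |z| > 2 → outlier.
Every other value lies within [-3.32, 54.08].

54.3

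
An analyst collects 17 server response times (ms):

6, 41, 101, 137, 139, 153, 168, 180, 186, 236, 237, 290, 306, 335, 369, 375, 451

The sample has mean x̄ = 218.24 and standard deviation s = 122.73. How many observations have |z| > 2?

Cutoffs: x̄ ± 2s = [-27.22, 463.70].
Every value lies within the cutoffs.

0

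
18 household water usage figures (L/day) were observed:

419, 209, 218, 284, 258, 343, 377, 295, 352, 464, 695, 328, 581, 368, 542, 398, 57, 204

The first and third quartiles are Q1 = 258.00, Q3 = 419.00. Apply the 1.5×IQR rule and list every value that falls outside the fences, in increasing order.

695

IQR = Q3 − Q1 = 419.00 − 258.00 = 161.00.
Lower fence = Q1 − 1.5·IQR = 258.00 − 241.50 = 16.50.
Upper fence = Q3 + 1.5·IQR = 419.00 + 241.50 = 660.50.
695 > 660.50 → outlier.
All remaining values lie within [16.50, 660.50].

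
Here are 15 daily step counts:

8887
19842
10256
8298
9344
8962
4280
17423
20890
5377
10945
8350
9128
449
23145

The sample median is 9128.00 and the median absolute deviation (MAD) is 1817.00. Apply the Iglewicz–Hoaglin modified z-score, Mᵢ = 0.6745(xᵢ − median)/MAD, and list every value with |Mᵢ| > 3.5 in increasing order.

|Mᵢ| > 3.5 ⇔ |xᵢ − 9128.00| > 3.5·1817.00/0.6745 = 9428.47.
So outliers lie outside [-300.47, 18556.47].
19842: M = 3.98 → outlier.
20890: M = 4.37 → outlier.
23145: M = 5.20 → outlier.

19842, 20890, 23145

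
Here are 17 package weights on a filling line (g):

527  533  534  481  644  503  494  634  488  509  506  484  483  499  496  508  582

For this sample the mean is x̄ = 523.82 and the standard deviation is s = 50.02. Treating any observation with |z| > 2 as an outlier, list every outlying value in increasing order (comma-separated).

Cutoffs at x̄ ± 2s: 523.82 ± 2·50.02 = [423.78, 623.86].
634: z = 2.20, |z| > 2 → outlier.
644: z = 2.40, |z| > 2 → outlier.
Every other value lies within [423.78, 623.86].

634, 644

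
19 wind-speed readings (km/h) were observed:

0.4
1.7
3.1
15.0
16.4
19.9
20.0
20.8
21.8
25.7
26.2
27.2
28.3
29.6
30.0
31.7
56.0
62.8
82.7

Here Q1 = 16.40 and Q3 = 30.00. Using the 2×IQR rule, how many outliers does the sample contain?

IQR = 13.60; fences at 16.40 − 27.20 = -10.80 and 30.00 + 27.20 = 57.20.
Outside the cutoffs: 62.8, 82.7.

2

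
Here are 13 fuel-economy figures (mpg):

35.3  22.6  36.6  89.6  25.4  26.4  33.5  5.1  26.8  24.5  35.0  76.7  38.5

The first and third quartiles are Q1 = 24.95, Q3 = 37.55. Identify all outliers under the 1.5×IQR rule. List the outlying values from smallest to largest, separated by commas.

IQR = Q3 − Q1 = 37.55 − 24.95 = 12.60.
Lower fence = Q1 − 1.5·IQR = 24.95 − 18.90 = 6.05.
Upper fence = Q3 + 1.5·IQR = 37.55 + 18.90 = 56.45.
5.1 < 6.05 → outlier.
76.7 > 56.45 → outlier.
89.6 > 56.45 → outlier.
All remaining values lie within [6.05, 56.45].

5.1, 76.7, 89.6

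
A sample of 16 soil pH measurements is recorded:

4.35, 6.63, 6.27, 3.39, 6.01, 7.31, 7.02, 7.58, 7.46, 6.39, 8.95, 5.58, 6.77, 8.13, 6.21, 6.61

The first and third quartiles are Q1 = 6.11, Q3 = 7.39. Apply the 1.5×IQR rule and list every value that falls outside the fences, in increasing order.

IQR = Q3 − Q1 = 7.39 − 6.11 = 1.28.
Lower fence = Q1 − 1.5·IQR = 6.11 − 1.92 = 4.19.
Upper fence = Q3 + 1.5·IQR = 7.39 + 1.92 = 9.31.
3.39 < 4.19 → outlier.
All remaining values lie within [4.19, 9.31].

3.39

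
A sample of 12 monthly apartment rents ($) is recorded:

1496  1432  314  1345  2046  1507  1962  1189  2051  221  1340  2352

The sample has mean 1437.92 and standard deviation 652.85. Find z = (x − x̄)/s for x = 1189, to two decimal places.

-0.38

z = (1189 − 1437.92) / 652.85 = -0.38.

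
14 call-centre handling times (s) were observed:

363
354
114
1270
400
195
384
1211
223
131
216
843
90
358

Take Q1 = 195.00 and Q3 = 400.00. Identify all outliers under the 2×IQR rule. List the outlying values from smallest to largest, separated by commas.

843, 1211, 1270

IQR = Q3 − Q1 = 400.00 − 195.00 = 205.00.
Lower fence = Q1 − 2·IQR = 195.00 − 410.00 = -215.00.
Upper fence = Q3 + 2·IQR = 400.00 + 410.00 = 810.00.
843 > 810.00 → outlier.
1211 > 810.00 → outlier.
1270 > 810.00 → outlier.
All remaining values lie within [-215.00, 810.00].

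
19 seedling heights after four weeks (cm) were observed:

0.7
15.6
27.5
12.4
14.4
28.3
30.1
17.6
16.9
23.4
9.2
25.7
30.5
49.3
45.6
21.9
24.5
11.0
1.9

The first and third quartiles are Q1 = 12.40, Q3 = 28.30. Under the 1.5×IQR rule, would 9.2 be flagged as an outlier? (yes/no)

IQR = Q3 − Q1 = 28.30 − 12.40 = 15.90.
Lower fence = Q1 − 1.5·IQR = 12.40 − 23.85 = -11.45.
Upper fence = Q3 + 1.5·IQR = 28.30 + 23.85 = 52.15.
9.2 lies within [-11.45, 52.15].

no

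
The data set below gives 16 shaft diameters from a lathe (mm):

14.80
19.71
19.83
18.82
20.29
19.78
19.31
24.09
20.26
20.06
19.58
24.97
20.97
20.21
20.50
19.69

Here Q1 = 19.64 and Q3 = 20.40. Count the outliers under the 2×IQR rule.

3

IQR = 0.76; fences at 19.64 − 1.52 = 18.12 and 20.40 + 1.52 = 21.92.
Outside the cutoffs: 14.80, 24.09, 24.97.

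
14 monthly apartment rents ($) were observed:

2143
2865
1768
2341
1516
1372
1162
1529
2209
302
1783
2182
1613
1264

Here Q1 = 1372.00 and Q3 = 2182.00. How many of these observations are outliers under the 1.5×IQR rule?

IQR = 810.00; fences at 1372.00 − 1215.00 = 157.00 and 2182.00 + 1215.00 = 3397.00.
Every value lies within the cutoffs.

0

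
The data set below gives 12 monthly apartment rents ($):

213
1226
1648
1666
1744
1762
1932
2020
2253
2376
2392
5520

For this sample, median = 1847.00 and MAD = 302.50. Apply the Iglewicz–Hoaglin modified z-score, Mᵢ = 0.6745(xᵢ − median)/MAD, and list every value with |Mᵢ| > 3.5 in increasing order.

213, 5520

|Mᵢ| > 3.5 ⇔ |xᵢ − 1847.00| > 3.5·302.50/0.6745 = 1569.68.
So outliers lie outside [277.32, 3416.68].
213: M = -3.64 → outlier.
5520: M = 8.19 → outlier.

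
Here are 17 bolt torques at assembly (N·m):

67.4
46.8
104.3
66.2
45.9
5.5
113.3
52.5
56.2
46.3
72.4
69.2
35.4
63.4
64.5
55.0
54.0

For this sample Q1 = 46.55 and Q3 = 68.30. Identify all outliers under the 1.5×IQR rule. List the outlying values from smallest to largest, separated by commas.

IQR = Q3 − Q1 = 68.30 − 46.55 = 21.75.
Lower fence = Q1 − 1.5·IQR = 46.55 − 32.625 = 13.925.
Upper fence = Q3 + 1.5·IQR = 68.30 + 32.625 = 100.925.
5.5 < 13.925 → outlier.
104.3 > 100.925 → outlier.
113.3 > 100.925 → outlier.
All remaining values lie within [13.925, 100.925].

5.5, 104.3, 113.3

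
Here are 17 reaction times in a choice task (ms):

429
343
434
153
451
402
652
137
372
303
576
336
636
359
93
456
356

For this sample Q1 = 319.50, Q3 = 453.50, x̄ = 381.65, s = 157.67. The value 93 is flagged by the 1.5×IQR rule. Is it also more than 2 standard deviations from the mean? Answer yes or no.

z = (93 − 381.65) / 157.67 = -1.83.
|z| = 1.83 ≤ 2.

no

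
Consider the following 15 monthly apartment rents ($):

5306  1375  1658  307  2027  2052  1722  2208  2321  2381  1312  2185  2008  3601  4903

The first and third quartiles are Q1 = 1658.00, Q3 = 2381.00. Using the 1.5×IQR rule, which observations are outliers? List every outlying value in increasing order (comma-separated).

IQR = Q3 − Q1 = 2381.00 − 1658.00 = 723.00.
Lower fence = Q1 − 1.5·IQR = 1658.00 − 1084.50 = 573.50.
Upper fence = Q3 + 1.5·IQR = 2381.00 + 1084.50 = 3465.50.
307 < 573.50 → outlier.
3601 > 3465.50 → outlier.
4903 > 3465.50 → outlier.
5306 > 3465.50 → outlier.
All remaining values lie within [573.50, 3465.50].

307, 3601, 4903, 5306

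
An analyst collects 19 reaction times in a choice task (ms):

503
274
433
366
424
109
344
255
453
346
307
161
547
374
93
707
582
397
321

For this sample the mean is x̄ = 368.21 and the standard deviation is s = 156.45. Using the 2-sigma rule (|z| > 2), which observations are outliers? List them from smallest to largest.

707

Cutoffs at x̄ ± 2s: 368.21 ± 2·156.45 = [55.31, 681.11].
707: z = 2.17, |z| > 2 → outlier.
Every other value lies within [55.31, 681.11].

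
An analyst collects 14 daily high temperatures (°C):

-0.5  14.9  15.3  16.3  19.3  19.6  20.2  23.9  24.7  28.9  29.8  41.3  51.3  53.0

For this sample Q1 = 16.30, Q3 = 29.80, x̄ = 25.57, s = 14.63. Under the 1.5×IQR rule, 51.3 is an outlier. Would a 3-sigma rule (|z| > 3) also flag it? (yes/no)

no

z = (51.3 − 25.57) / 14.63 = 1.76.
|z| = 1.76 ≤ 3.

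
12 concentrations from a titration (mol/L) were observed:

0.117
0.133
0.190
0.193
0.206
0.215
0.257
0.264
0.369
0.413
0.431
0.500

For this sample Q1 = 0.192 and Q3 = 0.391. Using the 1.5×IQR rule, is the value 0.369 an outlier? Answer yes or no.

IQR = Q3 − Q1 = 0.391 − 0.192 = 0.199.
Lower fence = Q1 − 1.5·IQR = 0.192 − 0.2985 = -0.1065.
Upper fence = Q3 + 1.5·IQR = 0.391 + 0.2985 = 0.6895.
0.369 lies within [-0.1065, 0.6895].

no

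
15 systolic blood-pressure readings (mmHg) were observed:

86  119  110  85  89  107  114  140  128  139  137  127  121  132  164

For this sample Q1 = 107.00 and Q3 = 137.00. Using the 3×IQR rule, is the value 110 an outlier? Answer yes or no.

no

IQR = Q3 − Q1 = 137.00 − 107.00 = 30.00.
Lower fence = Q1 − 3·IQR = 107.00 − 90.00 = 17.00.
Upper fence = Q3 + 3·IQR = 137.00 + 90.00 = 227.00.
110 lies within [17.00, 227.00].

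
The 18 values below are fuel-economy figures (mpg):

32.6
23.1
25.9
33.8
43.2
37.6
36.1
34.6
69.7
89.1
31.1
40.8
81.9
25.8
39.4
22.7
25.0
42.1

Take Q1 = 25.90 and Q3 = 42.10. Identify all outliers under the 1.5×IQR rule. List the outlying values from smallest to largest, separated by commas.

IQR = Q3 − Q1 = 42.10 − 25.90 = 16.20.
Lower fence = Q1 − 1.5·IQR = 25.90 − 24.30 = 1.60.
Upper fence = Q3 + 1.5·IQR = 42.10 + 24.30 = 66.40.
69.7 > 66.40 → outlier.
81.9 > 66.40 → outlier.
89.1 > 66.40 → outlier.
All remaining values lie within [1.60, 66.40].

69.7, 81.9, 89.1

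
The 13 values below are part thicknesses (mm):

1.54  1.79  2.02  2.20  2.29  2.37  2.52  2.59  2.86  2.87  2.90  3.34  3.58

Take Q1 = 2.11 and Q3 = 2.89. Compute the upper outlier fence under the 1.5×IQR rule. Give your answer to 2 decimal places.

4.06

IQR = Q3 − Q1 = 2.89 − 2.11 = 0.78.
Lower fence = Q1 − 1.5·IQR = 2.11 − 1.17 = 0.94.
Upper fence = Q3 + 1.5·IQR = 2.89 + 1.17 = 4.06.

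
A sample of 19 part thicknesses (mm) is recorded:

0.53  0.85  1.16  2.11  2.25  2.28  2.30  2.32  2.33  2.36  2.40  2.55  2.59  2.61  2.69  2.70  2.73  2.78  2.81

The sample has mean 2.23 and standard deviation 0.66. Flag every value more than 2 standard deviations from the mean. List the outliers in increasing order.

0.53, 0.85

Cutoffs at x̄ ± 2s: 2.23 ± 2·0.66 = [0.91, 3.55].
0.53: z = -2.58, |z| > 2 → outlier.
0.85: z = -2.09, |z| > 2 → outlier.
Every other value lies within [0.91, 3.55].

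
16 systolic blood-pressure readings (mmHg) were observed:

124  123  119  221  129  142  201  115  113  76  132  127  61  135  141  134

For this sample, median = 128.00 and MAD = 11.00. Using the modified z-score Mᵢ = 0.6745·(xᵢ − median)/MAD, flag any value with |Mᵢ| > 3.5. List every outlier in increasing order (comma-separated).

|Mᵢ| > 3.5 ⇔ |xᵢ − 128.00| > 3.5·11.00/0.6745 = 57.08.
So outliers lie outside [70.92, 185.08].
61: M = -4.11 → outlier.
201: M = 4.48 → outlier.
221: M = 5.70 → outlier.

61, 201, 221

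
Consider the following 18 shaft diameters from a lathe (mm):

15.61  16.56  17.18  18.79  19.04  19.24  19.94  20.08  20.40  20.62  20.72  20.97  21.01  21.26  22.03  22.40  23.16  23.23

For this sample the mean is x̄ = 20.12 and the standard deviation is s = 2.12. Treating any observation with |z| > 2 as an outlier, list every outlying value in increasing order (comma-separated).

Cutoffs at x̄ ± 2s: 20.12 ± 2·2.12 = [15.88, 24.36].
15.61: z = -2.13, |z| > 2 → outlier.
Every other value lies within [15.88, 24.36].

15.61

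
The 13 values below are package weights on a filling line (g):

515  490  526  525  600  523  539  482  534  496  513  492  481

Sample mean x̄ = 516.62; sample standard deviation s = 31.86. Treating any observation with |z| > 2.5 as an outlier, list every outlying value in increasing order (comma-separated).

Cutoffs at x̄ ± 2.5s: 516.62 ± 2.5·31.86 = [436.97, 596.27].
600: z = 2.62, |z| > 2.5 → outlier.
Every other value lies within [436.97, 596.27].

600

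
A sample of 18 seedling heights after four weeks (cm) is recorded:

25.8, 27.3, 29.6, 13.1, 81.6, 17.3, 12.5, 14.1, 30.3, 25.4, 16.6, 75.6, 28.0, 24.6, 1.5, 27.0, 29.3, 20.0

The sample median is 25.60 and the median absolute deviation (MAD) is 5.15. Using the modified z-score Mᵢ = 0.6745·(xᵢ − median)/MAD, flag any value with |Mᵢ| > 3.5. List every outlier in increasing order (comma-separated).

|Mᵢ| > 3.5 ⇔ |xᵢ − 25.60| > 3.5·5.15/0.6745 = 26.72.
So outliers lie outside [-1.12, 52.32].
75.6: M = 6.55 → outlier.
81.6: M = 7.33 → outlier.

75.6, 81.6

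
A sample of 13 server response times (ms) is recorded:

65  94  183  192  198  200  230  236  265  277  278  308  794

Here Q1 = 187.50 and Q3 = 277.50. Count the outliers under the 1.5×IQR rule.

1

IQR = 90.00; fences at 187.50 − 135.00 = 52.50 and 277.50 + 135.00 = 412.50.
Outside the cutoffs: 794.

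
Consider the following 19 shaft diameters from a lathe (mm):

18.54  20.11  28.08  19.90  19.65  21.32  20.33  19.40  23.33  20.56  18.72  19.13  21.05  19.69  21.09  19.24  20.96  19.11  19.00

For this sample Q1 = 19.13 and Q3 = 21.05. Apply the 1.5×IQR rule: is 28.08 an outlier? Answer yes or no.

yes

IQR = Q3 − Q1 = 21.05 − 19.13 = 1.92.
Lower fence = Q1 − 1.5·IQR = 19.13 − 2.88 = 16.25.
Upper fence = Q3 + 1.5·IQR = 21.05 + 2.88 = 23.93.
28.08 lies above the upper fence.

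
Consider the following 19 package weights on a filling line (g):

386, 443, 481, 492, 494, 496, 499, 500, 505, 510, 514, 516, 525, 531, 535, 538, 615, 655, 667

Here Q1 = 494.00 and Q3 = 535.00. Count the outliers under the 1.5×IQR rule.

4

IQR = 41.00; fences at 494.00 − 61.50 = 432.50 and 535.00 + 61.50 = 596.50.
Outside the cutoffs: 386, 615, 655, 667.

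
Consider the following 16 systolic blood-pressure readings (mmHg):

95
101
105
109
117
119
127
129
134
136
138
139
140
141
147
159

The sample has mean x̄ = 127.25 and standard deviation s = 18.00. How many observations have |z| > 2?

Cutoffs: x̄ ± 2s = [91.25, 163.25].
Every value lies within the cutoffs.

0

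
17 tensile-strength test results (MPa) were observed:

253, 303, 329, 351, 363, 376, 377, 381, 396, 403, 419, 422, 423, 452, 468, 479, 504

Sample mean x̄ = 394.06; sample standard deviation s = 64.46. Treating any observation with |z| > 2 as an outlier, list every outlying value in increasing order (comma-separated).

Cutoffs at x̄ ± 2s: 394.06 ± 2·64.46 = [265.14, 522.98].
253: z = -2.19, |z| > 2 → outlier.
Every other value lies within [265.14, 522.98].

253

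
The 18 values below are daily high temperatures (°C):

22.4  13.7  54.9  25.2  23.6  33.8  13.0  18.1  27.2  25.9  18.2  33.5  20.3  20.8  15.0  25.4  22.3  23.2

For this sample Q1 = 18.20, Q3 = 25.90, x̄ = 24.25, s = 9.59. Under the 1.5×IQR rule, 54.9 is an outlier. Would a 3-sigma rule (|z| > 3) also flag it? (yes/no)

z = (54.9 − 24.25) / 9.59 = 3.20.
|z| = 3.20 > 3.

yes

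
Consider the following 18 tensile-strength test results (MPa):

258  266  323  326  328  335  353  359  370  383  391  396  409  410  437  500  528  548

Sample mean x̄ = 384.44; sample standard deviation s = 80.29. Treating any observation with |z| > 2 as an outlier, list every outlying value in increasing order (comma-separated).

Cutoffs at x̄ ± 2s: 384.44 ± 2·80.29 = [223.86, 545.02].
548: z = 2.04, |z| > 2 → outlier.
Every other value lies within [223.86, 545.02].

548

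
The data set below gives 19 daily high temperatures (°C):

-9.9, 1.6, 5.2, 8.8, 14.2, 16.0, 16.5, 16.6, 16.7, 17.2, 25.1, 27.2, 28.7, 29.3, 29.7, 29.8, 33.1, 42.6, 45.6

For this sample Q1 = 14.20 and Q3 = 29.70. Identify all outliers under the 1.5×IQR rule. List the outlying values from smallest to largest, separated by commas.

-9.9

IQR = Q3 − Q1 = 29.70 − 14.20 = 15.50.
Lower fence = Q1 − 1.5·IQR = 14.20 − 23.25 = -9.05.
Upper fence = Q3 + 1.5·IQR = 29.70 + 23.25 = 52.95.
-9.9 < -9.05 → outlier.
All remaining values lie within [-9.05, 52.95].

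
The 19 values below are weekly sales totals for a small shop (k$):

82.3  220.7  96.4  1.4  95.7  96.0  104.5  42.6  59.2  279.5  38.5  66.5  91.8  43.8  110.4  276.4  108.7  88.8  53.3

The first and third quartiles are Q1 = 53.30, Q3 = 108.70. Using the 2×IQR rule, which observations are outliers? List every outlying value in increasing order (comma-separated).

IQR = Q3 − Q1 = 108.70 − 53.30 = 55.40.
Lower fence = Q1 − 2·IQR = 53.30 − 110.80 = -57.50.
Upper fence = Q3 + 2·IQR = 108.70 + 110.80 = 219.50.
220.7 > 219.50 → outlier.
276.4 > 219.50 → outlier.
279.5 > 219.50 → outlier.
All remaining values lie within [-57.50, 219.50].

220.7, 276.4, 279.5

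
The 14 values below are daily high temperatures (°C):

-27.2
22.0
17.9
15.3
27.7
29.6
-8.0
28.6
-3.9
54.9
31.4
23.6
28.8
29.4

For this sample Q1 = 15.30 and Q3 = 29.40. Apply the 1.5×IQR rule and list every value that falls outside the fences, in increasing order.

IQR = Q3 − Q1 = 29.40 − 15.30 = 14.10.
Lower fence = Q1 − 1.5·IQR = 15.30 − 21.15 = -5.85.
Upper fence = Q3 + 1.5·IQR = 29.40 + 21.15 = 50.55.
-27.2 < -5.85 → outlier.
-8.0 < -5.85 → outlier.
54.9 > 50.55 → outlier.
All remaining values lie within [-5.85, 50.55].

-27.2, -8.0, 54.9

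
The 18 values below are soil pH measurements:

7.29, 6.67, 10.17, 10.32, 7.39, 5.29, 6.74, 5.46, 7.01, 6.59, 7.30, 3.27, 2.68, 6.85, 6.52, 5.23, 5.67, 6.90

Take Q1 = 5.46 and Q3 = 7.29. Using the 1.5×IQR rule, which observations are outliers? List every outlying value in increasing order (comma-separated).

2.68, 10.17, 10.32

IQR = Q3 − Q1 = 7.29 − 5.46 = 1.83.
Lower fence = Q1 − 1.5·IQR = 5.46 − 2.745 = 2.715.
Upper fence = Q3 + 1.5·IQR = 7.29 + 2.745 = 10.035.
2.68 < 2.715 → outlier.
10.17 > 10.035 → outlier.
10.32 > 10.035 → outlier.
All remaining values lie within [2.715, 10.035].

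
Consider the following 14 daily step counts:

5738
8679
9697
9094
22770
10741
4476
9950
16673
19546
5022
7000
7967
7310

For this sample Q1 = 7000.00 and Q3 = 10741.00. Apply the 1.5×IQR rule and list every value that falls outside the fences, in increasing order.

16673, 19546, 22770

IQR = Q3 − Q1 = 10741.00 − 7000.00 = 3741.00.
Lower fence = Q1 − 1.5·IQR = 7000.00 − 5611.50 = 1388.50.
Upper fence = Q3 + 1.5·IQR = 10741.00 + 5611.50 = 16352.50.
16673 > 16352.50 → outlier.
19546 > 16352.50 → outlier.
22770 > 16352.50 → outlier.
All remaining values lie within [1388.50, 16352.50].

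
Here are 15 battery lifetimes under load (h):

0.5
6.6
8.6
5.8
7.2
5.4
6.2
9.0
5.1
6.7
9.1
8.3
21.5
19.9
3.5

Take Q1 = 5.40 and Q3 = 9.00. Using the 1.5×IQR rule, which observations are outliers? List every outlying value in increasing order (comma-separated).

IQR = Q3 − Q1 = 9.00 − 5.40 = 3.60.
Lower fence = Q1 − 1.5·IQR = 5.40 − 5.40 = 0.00.
Upper fence = Q3 + 1.5·IQR = 9.00 + 5.40 = 14.40.
19.9 > 14.40 → outlier.
21.5 > 14.40 → outlier.
All remaining values lie within [0.00, 14.40].

19.9, 21.5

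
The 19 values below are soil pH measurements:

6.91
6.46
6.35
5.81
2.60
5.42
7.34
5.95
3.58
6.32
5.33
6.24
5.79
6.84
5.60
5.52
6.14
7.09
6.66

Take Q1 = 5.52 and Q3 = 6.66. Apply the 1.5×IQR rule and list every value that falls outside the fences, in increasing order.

IQR = Q3 − Q1 = 6.66 − 5.52 = 1.14.
Lower fence = Q1 − 1.5·IQR = 5.52 − 1.71 = 3.81.
Upper fence = Q3 + 1.5·IQR = 6.66 + 1.71 = 8.37.
2.60 < 3.81 → outlier.
3.58 < 3.81 → outlier.
All remaining values lie within [3.81, 8.37].

2.60, 3.58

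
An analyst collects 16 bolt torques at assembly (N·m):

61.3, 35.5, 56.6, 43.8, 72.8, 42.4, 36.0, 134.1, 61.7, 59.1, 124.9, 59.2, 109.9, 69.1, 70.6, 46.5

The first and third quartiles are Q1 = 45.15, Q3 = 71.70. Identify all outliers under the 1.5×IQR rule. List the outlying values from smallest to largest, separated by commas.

124.9, 134.1

IQR = Q3 − Q1 = 71.70 − 45.15 = 26.55.
Lower fence = Q1 − 1.5·IQR = 45.15 − 39.825 = 5.325.
Upper fence = Q3 + 1.5·IQR = 71.70 + 39.825 = 111.525.
124.9 > 111.525 → outlier.
134.1 > 111.525 → outlier.
All remaining values lie within [5.325, 111.525].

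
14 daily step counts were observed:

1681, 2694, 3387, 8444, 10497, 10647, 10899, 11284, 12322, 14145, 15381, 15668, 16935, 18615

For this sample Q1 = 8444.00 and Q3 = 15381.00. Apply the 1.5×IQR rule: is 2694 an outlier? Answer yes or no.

no

IQR = Q3 − Q1 = 15381.00 − 8444.00 = 6937.00.
Lower fence = Q1 − 1.5·IQR = 8444.00 − 10405.50 = -1961.50.
Upper fence = Q3 + 1.5·IQR = 15381.00 + 10405.50 = 25786.50.
2694 lies within [-1961.50, 25786.50].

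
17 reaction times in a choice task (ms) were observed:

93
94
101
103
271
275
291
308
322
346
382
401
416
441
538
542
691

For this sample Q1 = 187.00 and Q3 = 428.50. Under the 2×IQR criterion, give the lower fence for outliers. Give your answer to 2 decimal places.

-296.00

IQR = Q3 − Q1 = 428.50 − 187.00 = 241.50.
Lower fence = Q1 − 2·IQR = 187.00 − 483.00 = -296.00.
Upper fence = Q3 + 2·IQR = 428.50 + 483.00 = 911.50.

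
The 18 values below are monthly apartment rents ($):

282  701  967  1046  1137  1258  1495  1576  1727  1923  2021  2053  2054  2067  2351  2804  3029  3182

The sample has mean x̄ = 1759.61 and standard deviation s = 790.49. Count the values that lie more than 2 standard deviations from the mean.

0

Cutoffs: x̄ ± 2s = [178.63, 3340.59].
Every value lies within the cutoffs.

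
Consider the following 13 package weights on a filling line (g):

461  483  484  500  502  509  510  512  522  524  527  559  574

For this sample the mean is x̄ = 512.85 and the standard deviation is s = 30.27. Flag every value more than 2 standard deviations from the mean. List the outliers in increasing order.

574

Cutoffs at x̄ ± 2s: 512.85 ± 2·30.27 = [452.31, 573.39].
574: z = 2.02, |z| > 2 → outlier.
Every other value lies within [452.31, 573.39].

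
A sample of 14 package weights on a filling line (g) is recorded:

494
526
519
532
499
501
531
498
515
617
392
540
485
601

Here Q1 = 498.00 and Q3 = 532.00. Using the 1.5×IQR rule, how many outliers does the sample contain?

3

IQR = 34.00; fences at 498.00 − 51.00 = 447.00 and 532.00 + 51.00 = 583.00.
Outside the cutoffs: 392, 601, 617.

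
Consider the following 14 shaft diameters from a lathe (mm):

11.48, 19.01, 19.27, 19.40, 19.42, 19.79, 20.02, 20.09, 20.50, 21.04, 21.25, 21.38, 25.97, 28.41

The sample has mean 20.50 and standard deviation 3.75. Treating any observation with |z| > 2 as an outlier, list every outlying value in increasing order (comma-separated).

Cutoffs at x̄ ± 2s: 20.50 ± 2·3.75 = [13.00, 28.00].
11.48: z = -2.41, |z| > 2 → outlier.
28.41: z = 2.11, |z| > 2 → outlier.
Every other value lies within [13.00, 28.00].

11.48, 28.41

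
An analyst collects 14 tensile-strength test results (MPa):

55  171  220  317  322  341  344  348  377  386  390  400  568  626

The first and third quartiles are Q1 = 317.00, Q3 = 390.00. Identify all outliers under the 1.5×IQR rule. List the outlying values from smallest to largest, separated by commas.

IQR = Q3 − Q1 = 390.00 − 317.00 = 73.00.
Lower fence = Q1 − 1.5·IQR = 317.00 − 109.50 = 207.50.
Upper fence = Q3 + 1.5·IQR = 390.00 + 109.50 = 499.50.
55 < 207.50 → outlier.
171 < 207.50 → outlier.
568 > 499.50 → outlier.
626 > 499.50 → outlier.
All remaining values lie within [207.50, 499.50].

55, 171, 568, 626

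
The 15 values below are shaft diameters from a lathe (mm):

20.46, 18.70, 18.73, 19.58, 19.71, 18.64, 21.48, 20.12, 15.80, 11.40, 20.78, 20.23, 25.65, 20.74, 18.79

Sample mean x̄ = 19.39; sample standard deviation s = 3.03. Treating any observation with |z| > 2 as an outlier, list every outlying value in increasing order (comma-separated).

11.40, 25.65

Cutoffs at x̄ ± 2s: 19.39 ± 2·3.03 = [13.33, 25.45].
11.40: z = -2.64, |z| > 2 → outlier.
25.65: z = 2.07, |z| > 2 → outlier.
Every other value lies within [13.33, 25.45].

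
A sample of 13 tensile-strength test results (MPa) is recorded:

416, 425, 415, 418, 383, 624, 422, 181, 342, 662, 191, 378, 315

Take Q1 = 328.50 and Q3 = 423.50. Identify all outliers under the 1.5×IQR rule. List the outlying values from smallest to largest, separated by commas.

IQR = Q3 − Q1 = 423.50 − 328.50 = 95.00.
Lower fence = Q1 − 1.5·IQR = 328.50 − 142.50 = 186.00.
Upper fence = Q3 + 1.5·IQR = 423.50 + 142.50 = 566.00.
181 < 186.00 → outlier.
624 > 566.00 → outlier.
662 > 566.00 → outlier.
All remaining values lie within [186.00, 566.00].

181, 624, 662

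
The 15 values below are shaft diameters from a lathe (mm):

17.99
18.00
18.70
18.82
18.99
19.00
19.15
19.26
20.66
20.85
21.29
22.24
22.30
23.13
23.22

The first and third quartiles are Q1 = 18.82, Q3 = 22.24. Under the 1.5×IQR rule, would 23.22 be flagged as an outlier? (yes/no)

no

IQR = Q3 − Q1 = 22.24 − 18.82 = 3.42.
Lower fence = Q1 − 1.5·IQR = 18.82 − 5.13 = 13.69.
Upper fence = Q3 + 1.5·IQR = 22.24 + 5.13 = 27.37.
23.22 lies within [13.69, 27.37].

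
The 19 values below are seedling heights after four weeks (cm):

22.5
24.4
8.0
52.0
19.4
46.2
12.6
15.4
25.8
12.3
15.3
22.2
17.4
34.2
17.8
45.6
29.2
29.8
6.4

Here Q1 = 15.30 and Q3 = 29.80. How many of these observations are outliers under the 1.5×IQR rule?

1

IQR = 14.50; fences at 15.30 − 21.75 = -6.45 and 29.80 + 21.75 = 51.55.
Outside the cutoffs: 52.0.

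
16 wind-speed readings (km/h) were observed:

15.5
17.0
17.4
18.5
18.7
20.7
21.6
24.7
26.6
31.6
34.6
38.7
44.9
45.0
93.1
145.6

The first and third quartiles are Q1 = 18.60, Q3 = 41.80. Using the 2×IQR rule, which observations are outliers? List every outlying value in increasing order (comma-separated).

IQR = Q3 − Q1 = 41.80 − 18.60 = 23.20.
Lower fence = Q1 − 2·IQR = 18.60 − 46.40 = -27.80.
Upper fence = Q3 + 2·IQR = 41.80 + 46.40 = 88.20.
93.1 > 88.20 → outlier.
145.6 > 88.20 → outlier.
All remaining values lie within [-27.80, 88.20].

93.1, 145.6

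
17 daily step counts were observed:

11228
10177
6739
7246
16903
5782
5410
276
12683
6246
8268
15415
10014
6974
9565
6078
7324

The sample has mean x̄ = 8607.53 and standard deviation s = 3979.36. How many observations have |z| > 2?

2

Cutoffs: x̄ ± 2s = [648.81, 16566.25].
Outside the cutoffs: 276, 16903.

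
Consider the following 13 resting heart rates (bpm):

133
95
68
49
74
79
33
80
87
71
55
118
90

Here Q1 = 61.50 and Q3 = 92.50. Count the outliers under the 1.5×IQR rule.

IQR = 31.00; fences at 61.50 − 46.50 = 15.00 and 92.50 + 46.50 = 139.00.
Every value lies within the cutoffs.

0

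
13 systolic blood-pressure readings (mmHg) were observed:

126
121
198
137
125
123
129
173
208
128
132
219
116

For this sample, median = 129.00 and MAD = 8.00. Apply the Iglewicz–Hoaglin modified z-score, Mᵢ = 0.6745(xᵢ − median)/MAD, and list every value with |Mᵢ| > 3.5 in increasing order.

|Mᵢ| > 3.5 ⇔ |xᵢ − 129.00| > 3.5·8.00/0.6745 = 41.51.
So outliers lie outside [87.49, 170.51].
173: M = 3.71 → outlier.
198: M = 5.82 → outlier.
208: M = 6.66 → outlier.
219: M = 7.59 → outlier.

173, 198, 208, 219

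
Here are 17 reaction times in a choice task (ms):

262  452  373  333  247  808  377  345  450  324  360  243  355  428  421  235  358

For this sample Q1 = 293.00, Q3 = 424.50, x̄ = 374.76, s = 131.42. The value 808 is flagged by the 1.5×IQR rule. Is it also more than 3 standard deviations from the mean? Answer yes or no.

yes

z = (808 − 374.76) / 131.42 = 3.30.
|z| = 3.30 > 3.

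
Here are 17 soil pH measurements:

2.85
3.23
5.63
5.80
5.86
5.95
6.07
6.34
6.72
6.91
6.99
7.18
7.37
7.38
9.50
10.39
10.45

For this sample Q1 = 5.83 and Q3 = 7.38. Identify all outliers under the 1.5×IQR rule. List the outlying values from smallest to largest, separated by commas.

IQR = Q3 − Q1 = 7.38 − 5.83 = 1.55.
Lower fence = Q1 − 1.5·IQR = 5.83 − 2.325 = 3.505.
Upper fence = Q3 + 1.5·IQR = 7.38 + 2.325 = 9.705.
2.85 < 3.505 → outlier.
3.23 < 3.505 → outlier.
10.39 > 9.705 → outlier.
10.45 > 9.705 → outlier.
All remaining values lie within [3.505, 9.705].

2.85, 3.23, 10.39, 10.45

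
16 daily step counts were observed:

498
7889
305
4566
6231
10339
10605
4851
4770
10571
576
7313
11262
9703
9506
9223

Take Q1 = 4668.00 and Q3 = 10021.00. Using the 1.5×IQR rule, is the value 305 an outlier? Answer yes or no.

IQR = Q3 − Q1 = 10021.00 − 4668.00 = 5353.00.
Lower fence = Q1 − 1.5·IQR = 4668.00 − 8029.50 = -3361.50.
Upper fence = Q3 + 1.5·IQR = 10021.00 + 8029.50 = 18050.50.
305 lies within [-3361.50, 18050.50].

no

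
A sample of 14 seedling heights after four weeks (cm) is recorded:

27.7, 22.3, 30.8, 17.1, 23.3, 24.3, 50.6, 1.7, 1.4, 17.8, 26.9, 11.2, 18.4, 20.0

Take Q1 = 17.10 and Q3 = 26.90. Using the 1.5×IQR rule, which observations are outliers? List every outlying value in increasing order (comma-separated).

IQR = Q3 − Q1 = 26.90 − 17.10 = 9.80.
Lower fence = Q1 − 1.5·IQR = 17.10 − 14.70 = 2.40.
Upper fence = Q3 + 1.5·IQR = 26.90 + 14.70 = 41.60.
1.4 < 2.40 → outlier.
1.7 < 2.40 → outlier.
50.6 > 41.60 → outlier.
All remaining values lie within [2.40, 41.60].

1.4, 1.7, 50.6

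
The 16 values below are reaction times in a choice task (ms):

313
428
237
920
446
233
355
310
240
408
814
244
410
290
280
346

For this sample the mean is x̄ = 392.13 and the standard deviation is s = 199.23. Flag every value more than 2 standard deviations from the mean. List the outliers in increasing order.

Cutoffs at x̄ ± 2s: 392.13 ± 2·199.23 = [-6.33, 790.59].
814: z = 2.12, |z| > 2 → outlier.
920: z = 2.65, |z| > 2 → outlier.
Every other value lies within [-6.33, 790.59].

814, 920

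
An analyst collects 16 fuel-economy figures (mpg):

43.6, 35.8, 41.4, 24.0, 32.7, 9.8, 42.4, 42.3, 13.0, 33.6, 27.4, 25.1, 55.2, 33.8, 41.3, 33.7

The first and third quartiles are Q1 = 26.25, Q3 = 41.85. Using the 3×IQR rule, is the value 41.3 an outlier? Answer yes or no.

no

IQR = Q3 − Q1 = 41.85 − 26.25 = 15.60.
Lower fence = Q1 − 3·IQR = 26.25 − 46.80 = -20.55.
Upper fence = Q3 + 3·IQR = 41.85 + 46.80 = 88.65.
41.3 lies within [-20.55, 88.65].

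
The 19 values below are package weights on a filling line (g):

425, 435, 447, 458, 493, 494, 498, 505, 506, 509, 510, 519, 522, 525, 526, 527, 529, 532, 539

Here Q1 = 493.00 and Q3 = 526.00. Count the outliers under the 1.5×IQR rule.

IQR = 33.00; fences at 493.00 − 49.50 = 443.50 and 526.00 + 49.50 = 575.50.
Outside the cutoffs: 425, 435.

2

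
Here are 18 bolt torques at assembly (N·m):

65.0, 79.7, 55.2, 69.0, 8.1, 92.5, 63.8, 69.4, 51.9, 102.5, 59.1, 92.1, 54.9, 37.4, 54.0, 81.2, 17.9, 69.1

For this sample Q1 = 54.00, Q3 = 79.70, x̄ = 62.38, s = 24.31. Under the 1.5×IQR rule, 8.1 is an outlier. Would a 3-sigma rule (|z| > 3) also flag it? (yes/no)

z = (8.1 − 62.38) / 24.31 = -2.23.
|z| = 2.23 ≤ 3.

no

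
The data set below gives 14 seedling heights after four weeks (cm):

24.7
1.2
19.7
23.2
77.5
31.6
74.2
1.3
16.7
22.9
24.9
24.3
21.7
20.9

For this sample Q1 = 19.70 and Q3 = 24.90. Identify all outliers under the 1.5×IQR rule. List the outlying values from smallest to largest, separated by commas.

1.2, 1.3, 74.2, 77.5

IQR = Q3 − Q1 = 24.90 − 19.70 = 5.20.
Lower fence = Q1 − 1.5·IQR = 19.70 − 7.80 = 11.90.
Upper fence = Q3 + 1.5·IQR = 24.90 + 7.80 = 32.70.
1.2 < 11.90 → outlier.
1.3 < 11.90 → outlier.
74.2 > 32.70 → outlier.
77.5 > 32.70 → outlier.
All remaining values lie within [11.90, 32.70].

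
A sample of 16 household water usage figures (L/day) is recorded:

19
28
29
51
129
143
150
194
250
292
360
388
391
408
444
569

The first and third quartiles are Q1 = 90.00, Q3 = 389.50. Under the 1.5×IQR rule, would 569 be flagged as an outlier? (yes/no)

IQR = Q3 − Q1 = 389.50 − 90.00 = 299.50.
Lower fence = Q1 − 1.5·IQR = 90.00 − 449.25 = -359.25.
Upper fence = Q3 + 1.5·IQR = 389.50 + 449.25 = 838.75.
569 lies within [-359.25, 838.75].

no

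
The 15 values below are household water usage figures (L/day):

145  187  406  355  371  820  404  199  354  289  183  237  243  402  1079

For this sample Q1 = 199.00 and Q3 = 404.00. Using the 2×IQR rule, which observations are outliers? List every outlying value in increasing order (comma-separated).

IQR = Q3 − Q1 = 404.00 − 199.00 = 205.00.
Lower fence = Q1 − 2·IQR = 199.00 − 410.00 = -211.00.
Upper fence = Q3 + 2·IQR = 404.00 + 410.00 = 814.00.
820 > 814.00 → outlier.
1079 > 814.00 → outlier.
All remaining values lie within [-211.00, 814.00].

820, 1079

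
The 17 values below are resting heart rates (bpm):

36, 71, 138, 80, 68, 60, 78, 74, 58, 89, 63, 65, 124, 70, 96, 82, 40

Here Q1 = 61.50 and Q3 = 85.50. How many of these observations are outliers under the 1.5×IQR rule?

2

IQR = 24.00; fences at 61.50 − 36.00 = 25.50 and 85.50 + 36.00 = 121.50.
Outside the cutoffs: 124, 138.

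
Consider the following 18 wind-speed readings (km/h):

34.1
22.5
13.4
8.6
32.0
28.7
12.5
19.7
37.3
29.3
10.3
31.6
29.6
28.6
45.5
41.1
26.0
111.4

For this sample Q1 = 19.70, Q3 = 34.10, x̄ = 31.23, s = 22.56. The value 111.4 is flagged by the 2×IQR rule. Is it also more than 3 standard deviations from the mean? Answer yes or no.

z = (111.4 − 31.23) / 22.56 = 3.55.
|z| = 3.55 > 3.

yes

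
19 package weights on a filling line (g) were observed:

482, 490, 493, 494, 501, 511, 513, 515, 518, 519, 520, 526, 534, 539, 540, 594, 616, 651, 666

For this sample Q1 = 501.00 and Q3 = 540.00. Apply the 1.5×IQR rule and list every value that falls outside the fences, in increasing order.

IQR = Q3 − Q1 = 540.00 − 501.00 = 39.00.
Lower fence = Q1 − 1.5·IQR = 501.00 − 58.50 = 442.50.
Upper fence = Q3 + 1.5·IQR = 540.00 + 58.50 = 598.50.
616 > 598.50 → outlier.
651 > 598.50 → outlier.
666 > 598.50 → outlier.
All remaining values lie within [442.50, 598.50].

616, 651, 666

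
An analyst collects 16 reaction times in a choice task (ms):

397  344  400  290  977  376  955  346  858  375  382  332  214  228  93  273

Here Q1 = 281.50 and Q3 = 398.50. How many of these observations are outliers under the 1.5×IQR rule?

IQR = 117.00; fences at 281.50 − 175.50 = 106.00 and 398.50 + 175.50 = 574.00.
Outside the cutoffs: 93, 858, 955, 977.

4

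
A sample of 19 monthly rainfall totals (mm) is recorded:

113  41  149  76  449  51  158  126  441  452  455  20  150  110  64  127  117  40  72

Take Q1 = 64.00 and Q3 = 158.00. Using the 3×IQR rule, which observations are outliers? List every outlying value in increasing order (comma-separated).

IQR = Q3 − Q1 = 158.00 − 64.00 = 94.00.
Lower fence = Q1 − 3·IQR = 64.00 − 282.00 = -218.00.
Upper fence = Q3 + 3·IQR = 158.00 + 282.00 = 440.00.
441 > 440.00 → outlier.
449 > 440.00 → outlier.
452 > 440.00 → outlier.
455 > 440.00 → outlier.
All remaining values lie within [-218.00, 440.00].

441, 449, 452, 455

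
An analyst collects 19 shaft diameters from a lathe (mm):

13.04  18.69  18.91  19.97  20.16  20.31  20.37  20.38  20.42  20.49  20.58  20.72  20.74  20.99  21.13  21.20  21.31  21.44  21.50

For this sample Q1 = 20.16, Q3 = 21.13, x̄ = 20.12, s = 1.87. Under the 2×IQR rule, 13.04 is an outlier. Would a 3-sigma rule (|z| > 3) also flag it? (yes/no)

yes

z = (13.04 − 20.12) / 1.87 = -3.79.
|z| = 3.79 > 3.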